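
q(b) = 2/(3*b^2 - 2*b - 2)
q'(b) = 2*(2 - 6*b)/(3*b^2 - 2*b - 2)^2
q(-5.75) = 0.02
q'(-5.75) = 0.01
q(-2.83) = 0.07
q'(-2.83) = 0.05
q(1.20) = -25.00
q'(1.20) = -1625.00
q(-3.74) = 0.04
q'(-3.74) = 0.02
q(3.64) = 0.07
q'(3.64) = -0.04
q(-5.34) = 0.02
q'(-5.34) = 0.01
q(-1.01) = 0.65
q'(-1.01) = 1.70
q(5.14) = 0.03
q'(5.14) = -0.01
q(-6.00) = 0.02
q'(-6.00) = 0.01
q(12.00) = 0.00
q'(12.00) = 0.00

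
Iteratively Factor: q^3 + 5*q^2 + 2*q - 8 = (q - 1)*(q^2 + 6*q + 8) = (q - 1)*(q + 2)*(q + 4)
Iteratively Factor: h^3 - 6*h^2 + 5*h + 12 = (h + 1)*(h^2 - 7*h + 12) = (h - 4)*(h + 1)*(h - 3)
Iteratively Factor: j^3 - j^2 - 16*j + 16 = (j - 4)*(j^2 + 3*j - 4) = (j - 4)*(j + 4)*(j - 1)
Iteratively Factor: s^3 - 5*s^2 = (s - 5)*(s^2) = s*(s - 5)*(s)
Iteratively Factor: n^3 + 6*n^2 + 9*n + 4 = (n + 1)*(n^2 + 5*n + 4) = (n + 1)*(n + 4)*(n + 1)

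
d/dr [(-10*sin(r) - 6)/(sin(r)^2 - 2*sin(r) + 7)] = 2*(5*sin(r)^2 + 6*sin(r) - 41)*cos(r)/(sin(r)^2 - 2*sin(r) + 7)^2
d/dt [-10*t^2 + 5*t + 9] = 5 - 20*t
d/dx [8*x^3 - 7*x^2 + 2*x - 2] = 24*x^2 - 14*x + 2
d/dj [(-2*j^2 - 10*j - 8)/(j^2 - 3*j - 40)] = 8*(2*j^2 + 22*j + 47)/(j^4 - 6*j^3 - 71*j^2 + 240*j + 1600)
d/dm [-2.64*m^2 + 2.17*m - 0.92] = 2.17 - 5.28*m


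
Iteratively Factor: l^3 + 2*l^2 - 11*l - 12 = (l - 3)*(l^2 + 5*l + 4) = (l - 3)*(l + 4)*(l + 1)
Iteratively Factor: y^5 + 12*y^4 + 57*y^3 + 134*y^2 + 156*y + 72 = (y + 2)*(y^4 + 10*y^3 + 37*y^2 + 60*y + 36) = (y + 2)^2*(y^3 + 8*y^2 + 21*y + 18) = (y + 2)^2*(y + 3)*(y^2 + 5*y + 6) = (y + 2)^2*(y + 3)^2*(y + 2)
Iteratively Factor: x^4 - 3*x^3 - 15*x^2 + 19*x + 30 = (x + 1)*(x^3 - 4*x^2 - 11*x + 30) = (x - 5)*(x + 1)*(x^2 + x - 6) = (x - 5)*(x + 1)*(x + 3)*(x - 2)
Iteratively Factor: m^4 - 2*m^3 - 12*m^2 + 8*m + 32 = (m - 4)*(m^3 + 2*m^2 - 4*m - 8) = (m - 4)*(m + 2)*(m^2 - 4) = (m - 4)*(m + 2)^2*(m - 2)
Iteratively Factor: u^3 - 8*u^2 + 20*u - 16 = (u - 2)*(u^2 - 6*u + 8) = (u - 4)*(u - 2)*(u - 2)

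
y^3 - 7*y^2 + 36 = (y - 6)*(y - 3)*(y + 2)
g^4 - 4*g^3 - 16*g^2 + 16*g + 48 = (g - 6)*(g - 2)*(g + 2)^2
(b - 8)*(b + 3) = b^2 - 5*b - 24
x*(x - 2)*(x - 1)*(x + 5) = x^4 + 2*x^3 - 13*x^2 + 10*x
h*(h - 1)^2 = h^3 - 2*h^2 + h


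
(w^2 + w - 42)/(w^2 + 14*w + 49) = (w - 6)/(w + 7)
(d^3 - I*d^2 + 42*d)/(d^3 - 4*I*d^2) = (d^2 - I*d + 42)/(d*(d - 4*I))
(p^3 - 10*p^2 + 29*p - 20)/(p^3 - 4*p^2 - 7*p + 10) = (p - 4)/(p + 2)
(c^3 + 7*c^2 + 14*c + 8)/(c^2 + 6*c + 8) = c + 1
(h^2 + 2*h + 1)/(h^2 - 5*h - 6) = (h + 1)/(h - 6)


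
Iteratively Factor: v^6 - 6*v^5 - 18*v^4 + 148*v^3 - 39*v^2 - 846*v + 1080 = (v - 3)*(v^5 - 3*v^4 - 27*v^3 + 67*v^2 + 162*v - 360) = (v - 3)*(v - 2)*(v^4 - v^3 - 29*v^2 + 9*v + 180) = (v - 3)^2*(v - 2)*(v^3 + 2*v^2 - 23*v - 60) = (v - 5)*(v - 3)^2*(v - 2)*(v^2 + 7*v + 12) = (v - 5)*(v - 3)^2*(v - 2)*(v + 3)*(v + 4)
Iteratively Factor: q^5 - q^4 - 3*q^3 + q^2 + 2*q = (q - 1)*(q^4 - 3*q^2 - 2*q) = (q - 1)*(q + 1)*(q^3 - q^2 - 2*q) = q*(q - 1)*(q + 1)*(q^2 - q - 2) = q*(q - 2)*(q - 1)*(q + 1)*(q + 1)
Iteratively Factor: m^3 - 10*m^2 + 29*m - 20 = (m - 4)*(m^2 - 6*m + 5) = (m - 4)*(m - 1)*(m - 5)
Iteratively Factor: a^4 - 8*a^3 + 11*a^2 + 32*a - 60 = (a - 5)*(a^3 - 3*a^2 - 4*a + 12) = (a - 5)*(a - 2)*(a^2 - a - 6) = (a - 5)*(a - 3)*(a - 2)*(a + 2)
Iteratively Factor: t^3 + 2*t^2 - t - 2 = (t - 1)*(t^2 + 3*t + 2) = (t - 1)*(t + 2)*(t + 1)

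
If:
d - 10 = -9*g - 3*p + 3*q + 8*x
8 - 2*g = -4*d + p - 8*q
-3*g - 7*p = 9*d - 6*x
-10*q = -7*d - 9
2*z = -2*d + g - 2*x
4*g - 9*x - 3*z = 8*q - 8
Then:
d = -23673/23669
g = 46964/23669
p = 38580/23669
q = 4731/23669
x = 65965/47338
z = 28345/47338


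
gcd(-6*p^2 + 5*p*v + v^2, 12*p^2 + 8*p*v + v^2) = 6*p + v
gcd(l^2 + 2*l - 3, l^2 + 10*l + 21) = l + 3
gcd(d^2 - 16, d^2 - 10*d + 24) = d - 4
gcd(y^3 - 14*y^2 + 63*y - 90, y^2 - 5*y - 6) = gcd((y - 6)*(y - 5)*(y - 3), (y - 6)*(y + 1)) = y - 6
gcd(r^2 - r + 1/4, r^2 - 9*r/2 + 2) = r - 1/2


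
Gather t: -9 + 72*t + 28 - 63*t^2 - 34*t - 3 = -63*t^2 + 38*t + 16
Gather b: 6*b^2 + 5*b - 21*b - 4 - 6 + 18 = 6*b^2 - 16*b + 8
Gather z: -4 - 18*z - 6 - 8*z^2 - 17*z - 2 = -8*z^2 - 35*z - 12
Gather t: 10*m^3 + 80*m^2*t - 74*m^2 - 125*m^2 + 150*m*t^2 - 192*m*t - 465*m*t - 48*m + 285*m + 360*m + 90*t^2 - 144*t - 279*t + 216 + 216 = 10*m^3 - 199*m^2 + 597*m + t^2*(150*m + 90) + t*(80*m^2 - 657*m - 423) + 432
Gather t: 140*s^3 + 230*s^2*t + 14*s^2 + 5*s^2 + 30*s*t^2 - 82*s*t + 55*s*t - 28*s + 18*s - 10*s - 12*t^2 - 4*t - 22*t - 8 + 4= 140*s^3 + 19*s^2 - 20*s + t^2*(30*s - 12) + t*(230*s^2 - 27*s - 26) - 4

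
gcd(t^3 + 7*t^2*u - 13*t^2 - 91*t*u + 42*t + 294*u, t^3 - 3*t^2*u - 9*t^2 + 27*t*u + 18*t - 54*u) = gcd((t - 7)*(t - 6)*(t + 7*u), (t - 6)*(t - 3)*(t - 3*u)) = t - 6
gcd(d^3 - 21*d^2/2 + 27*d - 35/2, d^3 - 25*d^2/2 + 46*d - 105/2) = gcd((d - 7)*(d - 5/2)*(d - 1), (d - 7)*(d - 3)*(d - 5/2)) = d^2 - 19*d/2 + 35/2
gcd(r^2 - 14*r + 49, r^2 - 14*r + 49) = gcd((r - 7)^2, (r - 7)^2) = r^2 - 14*r + 49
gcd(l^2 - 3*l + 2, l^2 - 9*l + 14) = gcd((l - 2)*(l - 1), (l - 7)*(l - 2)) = l - 2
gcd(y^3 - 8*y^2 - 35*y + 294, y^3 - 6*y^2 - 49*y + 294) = y - 7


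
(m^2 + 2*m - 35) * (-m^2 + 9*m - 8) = -m^4 + 7*m^3 + 45*m^2 - 331*m + 280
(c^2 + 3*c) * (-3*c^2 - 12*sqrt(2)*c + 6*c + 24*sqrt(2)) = -3*c^4 - 12*sqrt(2)*c^3 - 3*c^3 - 12*sqrt(2)*c^2 + 18*c^2 + 72*sqrt(2)*c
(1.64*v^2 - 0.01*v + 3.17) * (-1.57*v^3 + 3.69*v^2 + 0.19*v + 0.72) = -2.5748*v^5 + 6.0673*v^4 - 4.7022*v^3 + 12.8762*v^2 + 0.5951*v + 2.2824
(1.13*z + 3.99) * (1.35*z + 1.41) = 1.5255*z^2 + 6.9798*z + 5.6259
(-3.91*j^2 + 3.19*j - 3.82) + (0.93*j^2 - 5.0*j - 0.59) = -2.98*j^2 - 1.81*j - 4.41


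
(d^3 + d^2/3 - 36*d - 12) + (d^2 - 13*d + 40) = d^3 + 4*d^2/3 - 49*d + 28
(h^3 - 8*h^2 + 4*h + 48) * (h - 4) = h^4 - 12*h^3 + 36*h^2 + 32*h - 192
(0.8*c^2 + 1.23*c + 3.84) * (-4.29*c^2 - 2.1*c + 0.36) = -3.432*c^4 - 6.9567*c^3 - 18.7686*c^2 - 7.6212*c + 1.3824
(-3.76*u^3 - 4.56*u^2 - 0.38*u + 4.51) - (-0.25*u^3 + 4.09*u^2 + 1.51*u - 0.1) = -3.51*u^3 - 8.65*u^2 - 1.89*u + 4.61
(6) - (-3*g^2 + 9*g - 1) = 3*g^2 - 9*g + 7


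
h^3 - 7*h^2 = h^2*(h - 7)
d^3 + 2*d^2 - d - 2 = (d - 1)*(d + 1)*(d + 2)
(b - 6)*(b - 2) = b^2 - 8*b + 12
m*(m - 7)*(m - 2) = m^3 - 9*m^2 + 14*m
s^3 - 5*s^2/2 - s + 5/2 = (s - 5/2)*(s - 1)*(s + 1)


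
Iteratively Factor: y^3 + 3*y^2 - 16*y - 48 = (y + 4)*(y^2 - y - 12) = (y - 4)*(y + 4)*(y + 3)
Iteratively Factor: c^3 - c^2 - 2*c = (c - 2)*(c^2 + c) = c*(c - 2)*(c + 1)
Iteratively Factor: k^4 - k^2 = (k)*(k^3 - k) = k*(k - 1)*(k^2 + k) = k^2*(k - 1)*(k + 1)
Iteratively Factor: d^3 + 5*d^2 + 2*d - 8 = (d + 2)*(d^2 + 3*d - 4) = (d - 1)*(d + 2)*(d + 4)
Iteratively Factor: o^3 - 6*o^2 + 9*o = (o - 3)*(o^2 - 3*o) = o*(o - 3)*(o - 3)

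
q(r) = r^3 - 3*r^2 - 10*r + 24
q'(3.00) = -1.00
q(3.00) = -6.00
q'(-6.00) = 134.00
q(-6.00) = -240.00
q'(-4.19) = 67.81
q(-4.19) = -60.33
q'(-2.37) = 21.07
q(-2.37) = 17.54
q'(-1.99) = 13.82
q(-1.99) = 24.14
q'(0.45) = -12.09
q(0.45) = 18.98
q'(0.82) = -12.90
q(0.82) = 14.33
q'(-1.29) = 2.73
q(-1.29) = 29.76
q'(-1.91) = 12.40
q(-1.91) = 25.19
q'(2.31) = -7.85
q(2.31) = -2.78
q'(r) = 3*r^2 - 6*r - 10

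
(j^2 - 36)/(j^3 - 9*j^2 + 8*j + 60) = (j + 6)/(j^2 - 3*j - 10)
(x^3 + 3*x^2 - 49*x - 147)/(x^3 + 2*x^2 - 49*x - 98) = (x + 3)/(x + 2)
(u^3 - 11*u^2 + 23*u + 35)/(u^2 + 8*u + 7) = (u^2 - 12*u + 35)/(u + 7)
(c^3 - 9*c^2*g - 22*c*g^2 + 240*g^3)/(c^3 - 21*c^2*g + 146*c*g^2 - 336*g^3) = (c + 5*g)/(c - 7*g)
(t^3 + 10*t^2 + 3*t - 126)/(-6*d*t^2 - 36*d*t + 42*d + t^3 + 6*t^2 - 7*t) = (t^2 + 3*t - 18)/(-6*d*t + 6*d + t^2 - t)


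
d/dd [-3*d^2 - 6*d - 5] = -6*d - 6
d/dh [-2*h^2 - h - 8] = -4*h - 1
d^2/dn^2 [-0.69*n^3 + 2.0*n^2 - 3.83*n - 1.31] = 4.0 - 4.14*n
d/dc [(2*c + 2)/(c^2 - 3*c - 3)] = 2*c*(-c - 2)/(c^4 - 6*c^3 + 3*c^2 + 18*c + 9)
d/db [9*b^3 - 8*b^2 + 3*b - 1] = 27*b^2 - 16*b + 3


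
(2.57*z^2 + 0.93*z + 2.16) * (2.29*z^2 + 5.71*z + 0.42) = 5.8853*z^4 + 16.8044*z^3 + 11.3361*z^2 + 12.7242*z + 0.9072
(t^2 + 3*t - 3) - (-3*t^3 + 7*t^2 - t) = 3*t^3 - 6*t^2 + 4*t - 3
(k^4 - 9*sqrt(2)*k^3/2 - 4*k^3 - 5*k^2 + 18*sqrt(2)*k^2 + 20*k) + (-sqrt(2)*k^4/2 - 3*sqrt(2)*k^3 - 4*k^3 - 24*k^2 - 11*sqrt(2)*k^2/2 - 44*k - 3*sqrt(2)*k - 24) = -sqrt(2)*k^4/2 + k^4 - 15*sqrt(2)*k^3/2 - 8*k^3 - 29*k^2 + 25*sqrt(2)*k^2/2 - 24*k - 3*sqrt(2)*k - 24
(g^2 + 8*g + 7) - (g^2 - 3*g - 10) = 11*g + 17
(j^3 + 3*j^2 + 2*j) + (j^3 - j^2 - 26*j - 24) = 2*j^3 + 2*j^2 - 24*j - 24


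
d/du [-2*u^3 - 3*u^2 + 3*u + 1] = -6*u^2 - 6*u + 3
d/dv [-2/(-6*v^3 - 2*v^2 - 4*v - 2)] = (-9*v^2 - 2*v - 2)/(3*v^3 + v^2 + 2*v + 1)^2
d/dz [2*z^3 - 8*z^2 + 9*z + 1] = 6*z^2 - 16*z + 9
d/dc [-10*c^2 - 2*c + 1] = -20*c - 2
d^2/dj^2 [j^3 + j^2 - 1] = 6*j + 2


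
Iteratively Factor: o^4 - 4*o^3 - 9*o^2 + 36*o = (o - 3)*(o^3 - o^2 - 12*o) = (o - 4)*(o - 3)*(o^2 + 3*o) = (o - 4)*(o - 3)*(o + 3)*(o)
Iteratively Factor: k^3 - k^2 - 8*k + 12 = (k + 3)*(k^2 - 4*k + 4) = (k - 2)*(k + 3)*(k - 2)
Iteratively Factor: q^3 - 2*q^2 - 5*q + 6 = (q - 3)*(q^2 + q - 2) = (q - 3)*(q + 2)*(q - 1)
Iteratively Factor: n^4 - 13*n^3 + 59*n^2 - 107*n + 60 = (n - 4)*(n^3 - 9*n^2 + 23*n - 15) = (n - 4)*(n - 1)*(n^2 - 8*n + 15) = (n - 5)*(n - 4)*(n - 1)*(n - 3)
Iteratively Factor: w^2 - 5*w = (w - 5)*(w)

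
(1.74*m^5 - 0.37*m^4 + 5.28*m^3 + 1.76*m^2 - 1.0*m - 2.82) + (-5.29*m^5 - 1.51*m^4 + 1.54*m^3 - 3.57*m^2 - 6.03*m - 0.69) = -3.55*m^5 - 1.88*m^4 + 6.82*m^3 - 1.81*m^2 - 7.03*m - 3.51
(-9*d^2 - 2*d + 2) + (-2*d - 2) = -9*d^2 - 4*d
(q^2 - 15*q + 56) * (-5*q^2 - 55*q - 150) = -5*q^4 + 20*q^3 + 395*q^2 - 830*q - 8400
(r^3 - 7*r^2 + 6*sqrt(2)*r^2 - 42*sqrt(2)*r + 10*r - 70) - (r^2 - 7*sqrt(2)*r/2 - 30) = r^3 - 8*r^2 + 6*sqrt(2)*r^2 - 77*sqrt(2)*r/2 + 10*r - 40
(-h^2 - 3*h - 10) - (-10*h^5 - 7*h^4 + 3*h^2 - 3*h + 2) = 10*h^5 + 7*h^4 - 4*h^2 - 12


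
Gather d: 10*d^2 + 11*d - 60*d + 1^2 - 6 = 10*d^2 - 49*d - 5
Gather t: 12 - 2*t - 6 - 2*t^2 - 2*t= -2*t^2 - 4*t + 6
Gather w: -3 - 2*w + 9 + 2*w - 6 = 0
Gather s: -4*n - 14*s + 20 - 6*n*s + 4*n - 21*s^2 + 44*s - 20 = -21*s^2 + s*(30 - 6*n)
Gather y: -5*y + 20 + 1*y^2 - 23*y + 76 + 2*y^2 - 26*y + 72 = 3*y^2 - 54*y + 168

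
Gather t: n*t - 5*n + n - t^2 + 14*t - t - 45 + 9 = -4*n - t^2 + t*(n + 13) - 36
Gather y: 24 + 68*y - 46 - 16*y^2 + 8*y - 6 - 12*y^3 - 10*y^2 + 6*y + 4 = -12*y^3 - 26*y^2 + 82*y - 24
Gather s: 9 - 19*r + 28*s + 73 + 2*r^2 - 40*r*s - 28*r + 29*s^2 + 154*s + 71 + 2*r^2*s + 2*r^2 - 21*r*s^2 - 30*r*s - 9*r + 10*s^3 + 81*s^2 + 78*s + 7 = 4*r^2 - 56*r + 10*s^3 + s^2*(110 - 21*r) + s*(2*r^2 - 70*r + 260) + 160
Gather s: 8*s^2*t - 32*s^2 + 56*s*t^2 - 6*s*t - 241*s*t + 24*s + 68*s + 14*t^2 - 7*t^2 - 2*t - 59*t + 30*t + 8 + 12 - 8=s^2*(8*t - 32) + s*(56*t^2 - 247*t + 92) + 7*t^2 - 31*t + 12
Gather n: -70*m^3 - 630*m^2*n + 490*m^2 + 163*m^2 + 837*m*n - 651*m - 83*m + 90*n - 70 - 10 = -70*m^3 + 653*m^2 - 734*m + n*(-630*m^2 + 837*m + 90) - 80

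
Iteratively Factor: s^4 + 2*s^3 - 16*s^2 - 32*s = (s - 4)*(s^3 + 6*s^2 + 8*s) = (s - 4)*(s + 2)*(s^2 + 4*s) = s*(s - 4)*(s + 2)*(s + 4)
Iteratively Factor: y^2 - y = (y)*(y - 1)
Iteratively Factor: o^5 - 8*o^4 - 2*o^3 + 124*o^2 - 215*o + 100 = (o - 1)*(o^4 - 7*o^3 - 9*o^2 + 115*o - 100) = (o - 1)*(o + 4)*(o^3 - 11*o^2 + 35*o - 25) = (o - 5)*(o - 1)*(o + 4)*(o^2 - 6*o + 5) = (o - 5)*(o - 1)^2*(o + 4)*(o - 5)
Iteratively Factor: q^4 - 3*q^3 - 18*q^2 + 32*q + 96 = (q + 3)*(q^3 - 6*q^2 + 32) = (q - 4)*(q + 3)*(q^2 - 2*q - 8) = (q - 4)^2*(q + 3)*(q + 2)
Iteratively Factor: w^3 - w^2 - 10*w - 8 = (w + 2)*(w^2 - 3*w - 4) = (w + 1)*(w + 2)*(w - 4)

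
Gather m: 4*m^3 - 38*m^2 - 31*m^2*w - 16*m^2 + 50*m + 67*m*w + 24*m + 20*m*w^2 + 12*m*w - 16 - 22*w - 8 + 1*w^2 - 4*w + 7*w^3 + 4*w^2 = 4*m^3 + m^2*(-31*w - 54) + m*(20*w^2 + 79*w + 74) + 7*w^3 + 5*w^2 - 26*w - 24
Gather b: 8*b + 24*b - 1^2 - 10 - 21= 32*b - 32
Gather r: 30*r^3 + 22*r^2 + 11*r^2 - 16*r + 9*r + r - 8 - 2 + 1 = 30*r^3 + 33*r^2 - 6*r - 9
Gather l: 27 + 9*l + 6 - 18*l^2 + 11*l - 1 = -18*l^2 + 20*l + 32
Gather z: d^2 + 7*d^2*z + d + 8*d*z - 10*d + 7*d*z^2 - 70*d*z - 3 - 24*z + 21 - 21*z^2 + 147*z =d^2 - 9*d + z^2*(7*d - 21) + z*(7*d^2 - 62*d + 123) + 18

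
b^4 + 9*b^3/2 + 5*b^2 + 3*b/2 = b*(b + 1/2)*(b + 1)*(b + 3)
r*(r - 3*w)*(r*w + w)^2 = r^4*w^2 - 3*r^3*w^3 + 2*r^3*w^2 - 6*r^2*w^3 + r^2*w^2 - 3*r*w^3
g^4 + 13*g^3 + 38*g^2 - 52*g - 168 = (g - 2)*(g + 2)*(g + 6)*(g + 7)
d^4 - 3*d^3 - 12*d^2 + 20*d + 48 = (d - 4)*(d - 3)*(d + 2)^2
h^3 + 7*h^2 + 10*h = h*(h + 2)*(h + 5)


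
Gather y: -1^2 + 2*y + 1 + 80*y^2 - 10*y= 80*y^2 - 8*y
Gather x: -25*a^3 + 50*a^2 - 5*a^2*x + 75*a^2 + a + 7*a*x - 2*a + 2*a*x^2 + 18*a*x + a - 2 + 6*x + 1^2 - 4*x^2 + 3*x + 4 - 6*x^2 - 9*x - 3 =-25*a^3 + 125*a^2 + x^2*(2*a - 10) + x*(-5*a^2 + 25*a)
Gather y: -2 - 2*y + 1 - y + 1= -3*y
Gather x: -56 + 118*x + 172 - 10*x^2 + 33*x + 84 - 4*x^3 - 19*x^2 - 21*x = -4*x^3 - 29*x^2 + 130*x + 200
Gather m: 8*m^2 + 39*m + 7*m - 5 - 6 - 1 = 8*m^2 + 46*m - 12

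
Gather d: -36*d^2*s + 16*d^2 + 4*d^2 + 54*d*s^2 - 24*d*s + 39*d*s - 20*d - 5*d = d^2*(20 - 36*s) + d*(54*s^2 + 15*s - 25)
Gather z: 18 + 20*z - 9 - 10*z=10*z + 9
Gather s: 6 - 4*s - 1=5 - 4*s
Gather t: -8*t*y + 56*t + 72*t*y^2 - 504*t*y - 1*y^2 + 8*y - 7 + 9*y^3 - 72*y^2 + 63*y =t*(72*y^2 - 512*y + 56) + 9*y^3 - 73*y^2 + 71*y - 7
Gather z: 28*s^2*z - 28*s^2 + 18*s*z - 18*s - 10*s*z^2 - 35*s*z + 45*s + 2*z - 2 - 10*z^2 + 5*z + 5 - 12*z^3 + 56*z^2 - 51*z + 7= -28*s^2 + 27*s - 12*z^3 + z^2*(46 - 10*s) + z*(28*s^2 - 17*s - 44) + 10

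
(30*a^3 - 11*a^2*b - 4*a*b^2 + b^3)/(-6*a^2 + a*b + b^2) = -5*a + b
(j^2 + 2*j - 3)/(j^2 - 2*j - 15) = (j - 1)/(j - 5)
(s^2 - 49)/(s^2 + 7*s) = (s - 7)/s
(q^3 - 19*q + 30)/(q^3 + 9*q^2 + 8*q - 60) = (q - 3)/(q + 6)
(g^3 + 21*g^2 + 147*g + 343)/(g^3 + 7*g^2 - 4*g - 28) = (g^2 + 14*g + 49)/(g^2 - 4)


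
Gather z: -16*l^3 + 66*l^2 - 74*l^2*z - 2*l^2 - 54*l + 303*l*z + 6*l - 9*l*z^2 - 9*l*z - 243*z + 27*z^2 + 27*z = -16*l^3 + 64*l^2 - 48*l + z^2*(27 - 9*l) + z*(-74*l^2 + 294*l - 216)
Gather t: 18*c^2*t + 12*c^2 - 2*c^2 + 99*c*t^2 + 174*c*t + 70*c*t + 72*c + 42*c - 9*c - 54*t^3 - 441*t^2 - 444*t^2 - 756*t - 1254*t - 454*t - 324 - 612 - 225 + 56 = 10*c^2 + 105*c - 54*t^3 + t^2*(99*c - 885) + t*(18*c^2 + 244*c - 2464) - 1105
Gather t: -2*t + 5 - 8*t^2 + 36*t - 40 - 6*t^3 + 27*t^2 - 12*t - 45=-6*t^3 + 19*t^2 + 22*t - 80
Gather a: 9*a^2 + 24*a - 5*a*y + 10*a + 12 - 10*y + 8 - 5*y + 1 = 9*a^2 + a*(34 - 5*y) - 15*y + 21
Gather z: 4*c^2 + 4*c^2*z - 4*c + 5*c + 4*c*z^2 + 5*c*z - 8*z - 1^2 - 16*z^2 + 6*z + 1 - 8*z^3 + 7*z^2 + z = 4*c^2 + c - 8*z^3 + z^2*(4*c - 9) + z*(4*c^2 + 5*c - 1)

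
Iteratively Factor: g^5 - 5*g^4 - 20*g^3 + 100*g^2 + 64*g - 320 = (g - 5)*(g^4 - 20*g^2 + 64) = (g - 5)*(g - 2)*(g^3 + 2*g^2 - 16*g - 32) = (g - 5)*(g - 2)*(g + 2)*(g^2 - 16) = (g - 5)*(g - 4)*(g - 2)*(g + 2)*(g + 4)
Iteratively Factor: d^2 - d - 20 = (d + 4)*(d - 5)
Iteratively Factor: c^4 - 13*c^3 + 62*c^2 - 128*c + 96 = (c - 4)*(c^3 - 9*c^2 + 26*c - 24) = (c - 4)^2*(c^2 - 5*c + 6) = (c - 4)^2*(c - 2)*(c - 3)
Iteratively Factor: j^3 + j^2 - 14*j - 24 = (j + 2)*(j^2 - j - 12) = (j - 4)*(j + 2)*(j + 3)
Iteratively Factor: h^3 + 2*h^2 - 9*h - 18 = (h + 3)*(h^2 - h - 6) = (h + 2)*(h + 3)*(h - 3)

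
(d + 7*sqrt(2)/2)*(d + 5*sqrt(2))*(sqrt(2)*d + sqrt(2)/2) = sqrt(2)*d^3 + sqrt(2)*d^2/2 + 17*d^2 + 17*d/2 + 35*sqrt(2)*d + 35*sqrt(2)/2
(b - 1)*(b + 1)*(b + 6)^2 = b^4 + 12*b^3 + 35*b^2 - 12*b - 36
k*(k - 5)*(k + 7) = k^3 + 2*k^2 - 35*k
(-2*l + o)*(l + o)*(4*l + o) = -8*l^3 - 6*l^2*o + 3*l*o^2 + o^3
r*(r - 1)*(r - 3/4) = r^3 - 7*r^2/4 + 3*r/4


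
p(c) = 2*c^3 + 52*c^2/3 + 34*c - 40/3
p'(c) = 6*c^2 + 104*c/3 + 34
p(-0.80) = -30.46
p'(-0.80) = 10.11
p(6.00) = 1246.67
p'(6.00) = 458.00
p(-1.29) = -32.64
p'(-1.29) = -0.74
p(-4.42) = 2.32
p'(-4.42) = -2.01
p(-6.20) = -34.50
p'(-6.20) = 49.71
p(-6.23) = -36.01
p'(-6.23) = 50.90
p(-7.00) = -88.00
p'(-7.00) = 85.33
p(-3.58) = -4.67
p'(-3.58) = -13.21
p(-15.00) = -3373.33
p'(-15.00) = 864.00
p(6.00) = 1246.67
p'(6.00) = 458.00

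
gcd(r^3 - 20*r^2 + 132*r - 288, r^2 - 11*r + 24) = r - 8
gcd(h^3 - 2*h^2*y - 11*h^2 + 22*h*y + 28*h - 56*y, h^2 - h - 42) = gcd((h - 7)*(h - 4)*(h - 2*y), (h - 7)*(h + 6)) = h - 7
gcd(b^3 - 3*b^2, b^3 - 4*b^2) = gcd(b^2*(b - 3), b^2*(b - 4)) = b^2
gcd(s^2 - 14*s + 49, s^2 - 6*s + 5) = 1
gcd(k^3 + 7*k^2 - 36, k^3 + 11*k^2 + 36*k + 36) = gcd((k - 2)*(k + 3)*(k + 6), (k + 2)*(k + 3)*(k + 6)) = k^2 + 9*k + 18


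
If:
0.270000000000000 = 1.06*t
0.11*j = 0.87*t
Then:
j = 2.01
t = 0.25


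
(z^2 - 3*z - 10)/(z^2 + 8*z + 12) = (z - 5)/(z + 6)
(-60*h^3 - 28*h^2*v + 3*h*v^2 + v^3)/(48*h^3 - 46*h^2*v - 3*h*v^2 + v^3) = (-10*h^2 - 3*h*v + v^2)/(8*h^2 - 9*h*v + v^2)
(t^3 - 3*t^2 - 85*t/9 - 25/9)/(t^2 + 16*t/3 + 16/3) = (9*t^3 - 27*t^2 - 85*t - 25)/(3*(3*t^2 + 16*t + 16))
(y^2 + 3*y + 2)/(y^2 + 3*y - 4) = (y^2 + 3*y + 2)/(y^2 + 3*y - 4)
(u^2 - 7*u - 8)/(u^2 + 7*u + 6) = (u - 8)/(u + 6)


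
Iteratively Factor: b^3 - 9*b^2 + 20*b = (b - 4)*(b^2 - 5*b) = b*(b - 4)*(b - 5)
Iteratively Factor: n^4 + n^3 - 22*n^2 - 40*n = (n - 5)*(n^3 + 6*n^2 + 8*n) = n*(n - 5)*(n^2 + 6*n + 8) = n*(n - 5)*(n + 2)*(n + 4)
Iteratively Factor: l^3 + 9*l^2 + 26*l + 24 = (l + 4)*(l^2 + 5*l + 6) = (l + 2)*(l + 4)*(l + 3)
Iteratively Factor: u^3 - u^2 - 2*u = (u - 2)*(u^2 + u) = (u - 2)*(u + 1)*(u)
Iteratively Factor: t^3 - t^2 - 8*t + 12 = (t - 2)*(t^2 + t - 6) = (t - 2)^2*(t + 3)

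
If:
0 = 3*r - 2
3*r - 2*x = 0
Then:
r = 2/3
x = 1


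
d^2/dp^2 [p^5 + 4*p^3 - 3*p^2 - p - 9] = 20*p^3 + 24*p - 6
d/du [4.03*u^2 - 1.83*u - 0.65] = 8.06*u - 1.83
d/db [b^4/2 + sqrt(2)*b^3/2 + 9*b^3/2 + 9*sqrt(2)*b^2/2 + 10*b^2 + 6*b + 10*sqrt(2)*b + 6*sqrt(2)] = 2*b^3 + 3*sqrt(2)*b^2/2 + 27*b^2/2 + 9*sqrt(2)*b + 20*b + 6 + 10*sqrt(2)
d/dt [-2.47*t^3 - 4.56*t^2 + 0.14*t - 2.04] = -7.41*t^2 - 9.12*t + 0.14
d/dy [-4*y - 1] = -4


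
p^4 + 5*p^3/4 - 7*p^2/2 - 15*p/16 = p*(p - 3/2)*(p + 1/4)*(p + 5/2)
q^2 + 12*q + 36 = (q + 6)^2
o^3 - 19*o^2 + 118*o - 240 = (o - 8)*(o - 6)*(o - 5)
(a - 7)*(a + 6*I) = a^2 - 7*a + 6*I*a - 42*I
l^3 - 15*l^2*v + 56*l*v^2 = l*(l - 8*v)*(l - 7*v)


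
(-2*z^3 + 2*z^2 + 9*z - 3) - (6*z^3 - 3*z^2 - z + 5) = -8*z^3 + 5*z^2 + 10*z - 8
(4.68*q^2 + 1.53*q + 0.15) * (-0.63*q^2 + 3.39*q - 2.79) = -2.9484*q^4 + 14.9013*q^3 - 7.965*q^2 - 3.7602*q - 0.4185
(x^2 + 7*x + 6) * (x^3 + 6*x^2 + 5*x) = x^5 + 13*x^4 + 53*x^3 + 71*x^2 + 30*x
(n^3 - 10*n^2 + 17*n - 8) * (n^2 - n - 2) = n^5 - 11*n^4 + 25*n^3 - 5*n^2 - 26*n + 16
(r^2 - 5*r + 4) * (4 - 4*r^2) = -4*r^4 + 20*r^3 - 12*r^2 - 20*r + 16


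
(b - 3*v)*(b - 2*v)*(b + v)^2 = b^4 - 3*b^3*v - 3*b^2*v^2 + 7*b*v^3 + 6*v^4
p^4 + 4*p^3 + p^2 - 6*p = p*(p - 1)*(p + 2)*(p + 3)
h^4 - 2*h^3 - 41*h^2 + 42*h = h*(h - 7)*(h - 1)*(h + 6)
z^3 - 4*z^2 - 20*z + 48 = (z - 6)*(z - 2)*(z + 4)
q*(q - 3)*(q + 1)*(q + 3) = q^4 + q^3 - 9*q^2 - 9*q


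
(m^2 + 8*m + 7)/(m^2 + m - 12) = (m^2 + 8*m + 7)/(m^2 + m - 12)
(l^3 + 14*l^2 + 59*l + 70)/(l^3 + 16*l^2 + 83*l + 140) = (l + 2)/(l + 4)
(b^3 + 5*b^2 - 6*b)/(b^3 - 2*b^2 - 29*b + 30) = b*(b + 6)/(b^2 - b - 30)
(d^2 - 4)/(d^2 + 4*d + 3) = (d^2 - 4)/(d^2 + 4*d + 3)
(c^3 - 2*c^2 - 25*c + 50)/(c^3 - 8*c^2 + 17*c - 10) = (c + 5)/(c - 1)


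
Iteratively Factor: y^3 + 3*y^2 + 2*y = (y + 2)*(y^2 + y) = (y + 1)*(y + 2)*(y)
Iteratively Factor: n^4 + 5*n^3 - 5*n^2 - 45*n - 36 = (n - 3)*(n^3 + 8*n^2 + 19*n + 12) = (n - 3)*(n + 1)*(n^2 + 7*n + 12) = (n - 3)*(n + 1)*(n + 3)*(n + 4)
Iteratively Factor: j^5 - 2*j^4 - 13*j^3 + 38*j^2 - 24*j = (j - 1)*(j^4 - j^3 - 14*j^2 + 24*j) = (j - 3)*(j - 1)*(j^3 + 2*j^2 - 8*j) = (j - 3)*(j - 2)*(j - 1)*(j^2 + 4*j) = (j - 3)*(j - 2)*(j - 1)*(j + 4)*(j)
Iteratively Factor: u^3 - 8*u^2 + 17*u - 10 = (u - 1)*(u^2 - 7*u + 10) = (u - 2)*(u - 1)*(u - 5)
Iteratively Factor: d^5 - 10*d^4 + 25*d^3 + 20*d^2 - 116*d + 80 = (d - 4)*(d^4 - 6*d^3 + d^2 + 24*d - 20) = (d - 5)*(d - 4)*(d^3 - d^2 - 4*d + 4) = (d - 5)*(d - 4)*(d - 1)*(d^2 - 4) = (d - 5)*(d - 4)*(d - 2)*(d - 1)*(d + 2)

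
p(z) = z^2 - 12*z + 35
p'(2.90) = -6.20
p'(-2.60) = -17.20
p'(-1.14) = -14.28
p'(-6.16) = -24.32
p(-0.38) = 39.70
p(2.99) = 8.06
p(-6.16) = 146.87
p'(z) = 2*z - 12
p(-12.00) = 323.00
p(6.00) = -1.00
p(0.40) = 30.36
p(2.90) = 8.61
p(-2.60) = 72.96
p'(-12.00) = -36.00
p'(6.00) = 0.00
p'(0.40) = -11.20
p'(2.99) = -6.02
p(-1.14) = 49.98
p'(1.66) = -8.68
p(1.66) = 17.84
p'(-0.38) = -12.76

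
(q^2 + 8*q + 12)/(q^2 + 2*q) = (q + 6)/q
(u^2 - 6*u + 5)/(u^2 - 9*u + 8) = (u - 5)/(u - 8)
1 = 1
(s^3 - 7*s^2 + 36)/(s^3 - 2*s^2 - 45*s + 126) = (s + 2)/(s + 7)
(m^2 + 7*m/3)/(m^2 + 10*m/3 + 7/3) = m/(m + 1)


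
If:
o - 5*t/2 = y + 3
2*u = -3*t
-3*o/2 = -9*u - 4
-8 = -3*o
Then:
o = 8/3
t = 0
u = 0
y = -1/3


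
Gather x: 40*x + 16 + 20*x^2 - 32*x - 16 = 20*x^2 + 8*x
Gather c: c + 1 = c + 1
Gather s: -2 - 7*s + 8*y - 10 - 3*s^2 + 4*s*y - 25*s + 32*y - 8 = -3*s^2 + s*(4*y - 32) + 40*y - 20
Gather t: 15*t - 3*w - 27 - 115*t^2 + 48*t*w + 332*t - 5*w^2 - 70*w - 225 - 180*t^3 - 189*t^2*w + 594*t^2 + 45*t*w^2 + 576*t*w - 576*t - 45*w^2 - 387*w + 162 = -180*t^3 + t^2*(479 - 189*w) + t*(45*w^2 + 624*w - 229) - 50*w^2 - 460*w - 90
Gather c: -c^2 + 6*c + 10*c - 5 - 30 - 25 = -c^2 + 16*c - 60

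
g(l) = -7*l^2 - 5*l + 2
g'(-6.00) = 79.00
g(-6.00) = -220.00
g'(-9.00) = 121.00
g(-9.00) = -520.00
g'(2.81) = -44.34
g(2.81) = -67.32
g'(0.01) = -5.14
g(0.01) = 1.95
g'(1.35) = -23.90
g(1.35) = -17.51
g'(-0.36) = 0.04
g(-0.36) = 2.89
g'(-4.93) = 64.02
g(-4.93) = -143.48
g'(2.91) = -45.74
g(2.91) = -71.83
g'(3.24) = -50.36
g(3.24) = -87.68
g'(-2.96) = 36.44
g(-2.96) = -44.53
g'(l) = -14*l - 5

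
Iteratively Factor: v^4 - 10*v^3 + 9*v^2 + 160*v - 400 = (v - 5)*(v^3 - 5*v^2 - 16*v + 80) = (v - 5)*(v - 4)*(v^2 - v - 20) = (v - 5)*(v - 4)*(v + 4)*(v - 5)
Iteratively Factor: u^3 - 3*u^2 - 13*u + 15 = (u + 3)*(u^2 - 6*u + 5) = (u - 1)*(u + 3)*(u - 5)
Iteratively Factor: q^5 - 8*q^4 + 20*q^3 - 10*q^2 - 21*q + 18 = (q - 2)*(q^4 - 6*q^3 + 8*q^2 + 6*q - 9) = (q - 2)*(q + 1)*(q^3 - 7*q^2 + 15*q - 9) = (q - 2)*(q - 1)*(q + 1)*(q^2 - 6*q + 9) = (q - 3)*(q - 2)*(q - 1)*(q + 1)*(q - 3)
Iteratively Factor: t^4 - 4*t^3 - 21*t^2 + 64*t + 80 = (t - 5)*(t^3 + t^2 - 16*t - 16) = (t - 5)*(t + 4)*(t^2 - 3*t - 4) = (t - 5)*(t + 1)*(t + 4)*(t - 4)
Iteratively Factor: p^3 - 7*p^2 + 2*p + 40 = (p - 5)*(p^2 - 2*p - 8) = (p - 5)*(p + 2)*(p - 4)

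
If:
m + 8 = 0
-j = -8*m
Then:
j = -64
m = -8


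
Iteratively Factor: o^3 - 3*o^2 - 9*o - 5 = (o + 1)*(o^2 - 4*o - 5) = (o - 5)*(o + 1)*(o + 1)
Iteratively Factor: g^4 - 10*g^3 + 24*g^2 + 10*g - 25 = (g - 5)*(g^3 - 5*g^2 - g + 5) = (g - 5)*(g - 1)*(g^2 - 4*g - 5) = (g - 5)*(g - 1)*(g + 1)*(g - 5)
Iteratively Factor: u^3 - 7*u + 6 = (u - 1)*(u^2 + u - 6) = (u - 2)*(u - 1)*(u + 3)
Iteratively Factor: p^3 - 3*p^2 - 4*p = (p - 4)*(p^2 + p) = (p - 4)*(p + 1)*(p)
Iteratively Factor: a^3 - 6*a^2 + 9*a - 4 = (a - 1)*(a^2 - 5*a + 4) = (a - 4)*(a - 1)*(a - 1)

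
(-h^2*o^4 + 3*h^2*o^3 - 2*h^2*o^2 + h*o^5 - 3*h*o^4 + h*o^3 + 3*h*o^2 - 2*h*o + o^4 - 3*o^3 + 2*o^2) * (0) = 0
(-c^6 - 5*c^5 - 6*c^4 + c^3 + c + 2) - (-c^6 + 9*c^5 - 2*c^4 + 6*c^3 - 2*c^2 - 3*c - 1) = -14*c^5 - 4*c^4 - 5*c^3 + 2*c^2 + 4*c + 3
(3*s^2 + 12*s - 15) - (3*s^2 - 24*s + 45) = 36*s - 60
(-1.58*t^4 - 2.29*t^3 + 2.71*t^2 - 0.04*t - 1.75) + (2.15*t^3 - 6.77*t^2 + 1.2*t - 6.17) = -1.58*t^4 - 0.14*t^3 - 4.06*t^2 + 1.16*t - 7.92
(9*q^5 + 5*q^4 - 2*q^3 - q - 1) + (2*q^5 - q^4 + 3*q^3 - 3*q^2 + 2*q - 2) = 11*q^5 + 4*q^4 + q^3 - 3*q^2 + q - 3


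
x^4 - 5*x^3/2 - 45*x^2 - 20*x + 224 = (x - 8)*(x - 2)*(x + 7/2)*(x + 4)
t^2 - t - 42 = (t - 7)*(t + 6)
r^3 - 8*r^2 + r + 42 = (r - 7)*(r - 3)*(r + 2)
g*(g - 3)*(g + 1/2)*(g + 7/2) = g^4 + g^3 - 41*g^2/4 - 21*g/4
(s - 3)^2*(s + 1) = s^3 - 5*s^2 + 3*s + 9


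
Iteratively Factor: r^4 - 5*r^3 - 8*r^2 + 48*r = (r + 3)*(r^3 - 8*r^2 + 16*r) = (r - 4)*(r + 3)*(r^2 - 4*r) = r*(r - 4)*(r + 3)*(r - 4)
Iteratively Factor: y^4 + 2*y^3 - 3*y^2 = (y)*(y^3 + 2*y^2 - 3*y) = y^2*(y^2 + 2*y - 3) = y^2*(y + 3)*(y - 1)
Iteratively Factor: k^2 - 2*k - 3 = (k - 3)*(k + 1)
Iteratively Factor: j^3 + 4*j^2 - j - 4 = (j - 1)*(j^2 + 5*j + 4) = (j - 1)*(j + 1)*(j + 4)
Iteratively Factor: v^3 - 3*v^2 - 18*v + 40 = (v - 5)*(v^2 + 2*v - 8) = (v - 5)*(v + 4)*(v - 2)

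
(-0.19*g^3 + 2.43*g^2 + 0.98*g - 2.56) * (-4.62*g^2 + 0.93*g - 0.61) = 0.8778*g^5 - 11.4033*g^4 - 2.1518*g^3 + 11.2563*g^2 - 2.9786*g + 1.5616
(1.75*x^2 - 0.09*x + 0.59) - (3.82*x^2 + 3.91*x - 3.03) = -2.07*x^2 - 4.0*x + 3.62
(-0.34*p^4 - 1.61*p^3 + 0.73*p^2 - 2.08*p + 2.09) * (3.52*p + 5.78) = -1.1968*p^5 - 7.6324*p^4 - 6.7362*p^3 - 3.1022*p^2 - 4.6656*p + 12.0802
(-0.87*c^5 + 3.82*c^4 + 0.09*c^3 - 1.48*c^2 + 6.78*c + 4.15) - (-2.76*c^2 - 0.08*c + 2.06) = -0.87*c^5 + 3.82*c^4 + 0.09*c^3 + 1.28*c^2 + 6.86*c + 2.09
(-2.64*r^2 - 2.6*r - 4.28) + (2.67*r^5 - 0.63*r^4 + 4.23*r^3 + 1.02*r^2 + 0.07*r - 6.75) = 2.67*r^5 - 0.63*r^4 + 4.23*r^3 - 1.62*r^2 - 2.53*r - 11.03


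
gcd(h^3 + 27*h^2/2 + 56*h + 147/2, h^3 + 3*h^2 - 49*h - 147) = h^2 + 10*h + 21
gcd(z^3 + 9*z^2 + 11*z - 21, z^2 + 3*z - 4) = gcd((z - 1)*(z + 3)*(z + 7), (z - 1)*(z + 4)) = z - 1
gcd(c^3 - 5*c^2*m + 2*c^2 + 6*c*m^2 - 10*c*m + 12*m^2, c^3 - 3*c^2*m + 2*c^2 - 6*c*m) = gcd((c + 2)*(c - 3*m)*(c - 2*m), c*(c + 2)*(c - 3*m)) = c^2 - 3*c*m + 2*c - 6*m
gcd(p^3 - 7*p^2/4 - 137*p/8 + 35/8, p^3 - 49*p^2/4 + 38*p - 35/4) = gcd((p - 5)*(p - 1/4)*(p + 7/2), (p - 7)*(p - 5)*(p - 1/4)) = p^2 - 21*p/4 + 5/4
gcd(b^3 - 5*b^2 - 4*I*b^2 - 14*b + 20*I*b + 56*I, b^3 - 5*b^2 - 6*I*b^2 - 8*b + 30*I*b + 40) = b - 4*I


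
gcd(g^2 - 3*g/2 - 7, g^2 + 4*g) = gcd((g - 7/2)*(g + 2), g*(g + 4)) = 1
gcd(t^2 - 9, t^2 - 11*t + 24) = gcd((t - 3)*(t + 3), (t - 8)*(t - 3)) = t - 3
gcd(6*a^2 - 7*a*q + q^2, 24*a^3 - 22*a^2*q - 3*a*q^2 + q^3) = 6*a^2 - 7*a*q + q^2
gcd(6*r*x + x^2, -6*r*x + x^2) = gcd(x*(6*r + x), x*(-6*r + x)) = x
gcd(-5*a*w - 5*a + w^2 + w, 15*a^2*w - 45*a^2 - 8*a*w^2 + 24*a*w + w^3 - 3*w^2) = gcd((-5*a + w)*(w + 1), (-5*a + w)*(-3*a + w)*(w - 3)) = -5*a + w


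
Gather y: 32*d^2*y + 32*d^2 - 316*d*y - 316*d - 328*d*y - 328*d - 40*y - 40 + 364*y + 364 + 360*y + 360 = 32*d^2 - 644*d + y*(32*d^2 - 644*d + 684) + 684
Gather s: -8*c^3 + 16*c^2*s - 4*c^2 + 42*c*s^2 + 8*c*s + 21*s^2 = -8*c^3 - 4*c^2 + s^2*(42*c + 21) + s*(16*c^2 + 8*c)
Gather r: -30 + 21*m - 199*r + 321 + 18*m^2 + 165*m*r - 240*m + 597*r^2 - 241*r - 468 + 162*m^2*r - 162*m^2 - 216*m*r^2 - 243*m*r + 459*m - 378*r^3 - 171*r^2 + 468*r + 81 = -144*m^2 + 240*m - 378*r^3 + r^2*(426 - 216*m) + r*(162*m^2 - 78*m + 28) - 96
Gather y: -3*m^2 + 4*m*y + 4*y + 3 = -3*m^2 + y*(4*m + 4) + 3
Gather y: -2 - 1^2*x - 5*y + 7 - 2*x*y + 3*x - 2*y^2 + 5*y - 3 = -2*x*y + 2*x - 2*y^2 + 2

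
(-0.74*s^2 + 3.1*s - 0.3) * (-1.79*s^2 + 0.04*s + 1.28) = 1.3246*s^4 - 5.5786*s^3 - 0.2862*s^2 + 3.956*s - 0.384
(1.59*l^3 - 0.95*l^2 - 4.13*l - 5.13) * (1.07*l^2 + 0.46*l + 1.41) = 1.7013*l^5 - 0.2851*l^4 - 2.6142*l^3 - 8.7284*l^2 - 8.1831*l - 7.2333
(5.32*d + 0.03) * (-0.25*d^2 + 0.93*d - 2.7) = -1.33*d^3 + 4.9401*d^2 - 14.3361*d - 0.081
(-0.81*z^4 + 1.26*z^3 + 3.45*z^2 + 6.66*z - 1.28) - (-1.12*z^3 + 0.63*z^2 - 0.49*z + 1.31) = -0.81*z^4 + 2.38*z^3 + 2.82*z^2 + 7.15*z - 2.59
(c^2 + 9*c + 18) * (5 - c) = -c^3 - 4*c^2 + 27*c + 90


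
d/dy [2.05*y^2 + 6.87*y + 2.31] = 4.1*y + 6.87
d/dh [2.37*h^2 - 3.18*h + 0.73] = 4.74*h - 3.18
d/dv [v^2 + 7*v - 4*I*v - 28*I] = 2*v + 7 - 4*I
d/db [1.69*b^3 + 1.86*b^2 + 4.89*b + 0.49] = 5.07*b^2 + 3.72*b + 4.89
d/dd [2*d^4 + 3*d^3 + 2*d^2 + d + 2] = 8*d^3 + 9*d^2 + 4*d + 1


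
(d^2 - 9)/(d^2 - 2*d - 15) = (d - 3)/(d - 5)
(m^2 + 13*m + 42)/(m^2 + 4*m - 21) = (m + 6)/(m - 3)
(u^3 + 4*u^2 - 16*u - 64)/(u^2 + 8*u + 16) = u - 4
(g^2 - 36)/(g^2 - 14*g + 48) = (g + 6)/(g - 8)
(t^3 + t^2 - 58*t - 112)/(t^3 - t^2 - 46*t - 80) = (t + 7)/(t + 5)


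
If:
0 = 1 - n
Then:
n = 1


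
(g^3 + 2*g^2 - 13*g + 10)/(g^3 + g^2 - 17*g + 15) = (g - 2)/(g - 3)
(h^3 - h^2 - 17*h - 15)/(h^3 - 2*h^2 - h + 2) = (h^2 - 2*h - 15)/(h^2 - 3*h + 2)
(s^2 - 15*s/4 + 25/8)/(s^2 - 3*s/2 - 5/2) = (s - 5/4)/(s + 1)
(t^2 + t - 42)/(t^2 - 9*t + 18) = (t + 7)/(t - 3)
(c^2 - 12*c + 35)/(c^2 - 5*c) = (c - 7)/c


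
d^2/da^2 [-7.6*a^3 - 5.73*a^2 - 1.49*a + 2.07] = -45.6*a - 11.46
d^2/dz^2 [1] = 0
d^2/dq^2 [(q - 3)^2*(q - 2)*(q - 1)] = 12*q^2 - 54*q + 58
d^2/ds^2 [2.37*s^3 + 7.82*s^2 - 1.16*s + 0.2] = 14.22*s + 15.64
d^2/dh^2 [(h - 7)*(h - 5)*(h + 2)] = 6*h - 20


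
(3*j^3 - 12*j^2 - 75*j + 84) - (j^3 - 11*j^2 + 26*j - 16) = 2*j^3 - j^2 - 101*j + 100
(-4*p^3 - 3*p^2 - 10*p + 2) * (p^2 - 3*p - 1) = -4*p^5 + 9*p^4 + 3*p^3 + 35*p^2 + 4*p - 2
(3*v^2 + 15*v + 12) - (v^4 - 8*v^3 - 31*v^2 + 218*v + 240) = -v^4 + 8*v^3 + 34*v^2 - 203*v - 228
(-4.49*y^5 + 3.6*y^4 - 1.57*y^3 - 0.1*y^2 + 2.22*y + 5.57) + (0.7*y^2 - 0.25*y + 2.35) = -4.49*y^5 + 3.6*y^4 - 1.57*y^3 + 0.6*y^2 + 1.97*y + 7.92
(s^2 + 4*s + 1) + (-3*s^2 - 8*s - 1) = -2*s^2 - 4*s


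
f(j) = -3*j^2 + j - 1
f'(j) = 1 - 6*j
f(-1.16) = -6.20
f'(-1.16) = 7.96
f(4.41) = -54.93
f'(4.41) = -25.46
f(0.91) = -2.57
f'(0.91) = -4.46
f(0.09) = -0.93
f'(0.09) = 0.46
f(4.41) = -54.93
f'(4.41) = -25.46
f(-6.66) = -140.73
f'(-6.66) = 40.96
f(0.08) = -0.94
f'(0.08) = 0.52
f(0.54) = -1.33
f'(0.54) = -2.24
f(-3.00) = -31.00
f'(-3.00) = 19.00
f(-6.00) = -115.00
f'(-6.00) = 37.00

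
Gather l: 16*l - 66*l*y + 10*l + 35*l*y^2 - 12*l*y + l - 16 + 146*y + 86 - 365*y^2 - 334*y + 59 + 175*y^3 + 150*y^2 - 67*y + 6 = l*(35*y^2 - 78*y + 27) + 175*y^3 - 215*y^2 - 255*y + 135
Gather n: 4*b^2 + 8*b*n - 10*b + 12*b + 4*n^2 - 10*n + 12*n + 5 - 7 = 4*b^2 + 2*b + 4*n^2 + n*(8*b + 2) - 2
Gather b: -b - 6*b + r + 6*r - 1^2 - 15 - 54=-7*b + 7*r - 70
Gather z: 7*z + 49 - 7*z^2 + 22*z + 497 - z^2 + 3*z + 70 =-8*z^2 + 32*z + 616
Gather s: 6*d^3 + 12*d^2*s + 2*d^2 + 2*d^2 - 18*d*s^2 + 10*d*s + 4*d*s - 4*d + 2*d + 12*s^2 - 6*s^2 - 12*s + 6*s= 6*d^3 + 4*d^2 - 2*d + s^2*(6 - 18*d) + s*(12*d^2 + 14*d - 6)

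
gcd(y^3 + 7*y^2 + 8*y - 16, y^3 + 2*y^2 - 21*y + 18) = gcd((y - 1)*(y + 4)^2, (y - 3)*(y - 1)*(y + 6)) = y - 1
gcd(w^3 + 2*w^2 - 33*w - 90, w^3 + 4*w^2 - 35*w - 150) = w^2 - w - 30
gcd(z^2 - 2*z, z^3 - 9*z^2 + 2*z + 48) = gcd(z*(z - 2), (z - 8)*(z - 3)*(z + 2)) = 1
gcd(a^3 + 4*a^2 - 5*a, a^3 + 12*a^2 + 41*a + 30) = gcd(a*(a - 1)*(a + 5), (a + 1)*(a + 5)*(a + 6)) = a + 5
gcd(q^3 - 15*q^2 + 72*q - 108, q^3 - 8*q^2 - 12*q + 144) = q^2 - 12*q + 36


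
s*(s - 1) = s^2 - s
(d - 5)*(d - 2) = d^2 - 7*d + 10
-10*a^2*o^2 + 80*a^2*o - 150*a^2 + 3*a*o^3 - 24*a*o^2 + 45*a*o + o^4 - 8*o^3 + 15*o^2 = (-2*a + o)*(5*a + o)*(o - 5)*(o - 3)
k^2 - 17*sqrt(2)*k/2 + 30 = (k - 6*sqrt(2))*(k - 5*sqrt(2)/2)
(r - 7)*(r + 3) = r^2 - 4*r - 21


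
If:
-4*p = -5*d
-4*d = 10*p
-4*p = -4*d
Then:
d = 0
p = 0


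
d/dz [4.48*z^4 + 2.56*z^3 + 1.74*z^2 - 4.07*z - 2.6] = 17.92*z^3 + 7.68*z^2 + 3.48*z - 4.07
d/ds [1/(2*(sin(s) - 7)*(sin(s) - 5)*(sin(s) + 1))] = (-3*sin(s)^2 + 22*sin(s) - 23)*cos(s)/(2*(sin(s) - 7)^2*(sin(s) - 5)^2*(sin(s) + 1)^2)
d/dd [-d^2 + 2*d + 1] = 2 - 2*d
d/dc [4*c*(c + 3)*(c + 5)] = 12*c^2 + 64*c + 60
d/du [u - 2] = 1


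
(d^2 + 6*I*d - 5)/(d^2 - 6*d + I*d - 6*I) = (d + 5*I)/(d - 6)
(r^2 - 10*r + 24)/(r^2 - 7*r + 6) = (r - 4)/(r - 1)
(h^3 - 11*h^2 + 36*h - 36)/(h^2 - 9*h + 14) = (h^2 - 9*h + 18)/(h - 7)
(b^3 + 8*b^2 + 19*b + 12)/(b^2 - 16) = (b^2 + 4*b + 3)/(b - 4)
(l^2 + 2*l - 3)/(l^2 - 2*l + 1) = (l + 3)/(l - 1)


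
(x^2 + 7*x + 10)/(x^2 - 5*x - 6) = (x^2 + 7*x + 10)/(x^2 - 5*x - 6)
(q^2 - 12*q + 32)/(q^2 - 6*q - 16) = (q - 4)/(q + 2)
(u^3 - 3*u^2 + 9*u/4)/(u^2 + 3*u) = (u^2 - 3*u + 9/4)/(u + 3)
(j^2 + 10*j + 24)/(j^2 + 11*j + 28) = (j + 6)/(j + 7)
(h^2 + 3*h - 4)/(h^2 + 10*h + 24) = (h - 1)/(h + 6)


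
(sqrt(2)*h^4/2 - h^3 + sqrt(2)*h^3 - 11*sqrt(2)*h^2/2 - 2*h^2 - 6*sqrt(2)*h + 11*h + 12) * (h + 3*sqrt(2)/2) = sqrt(2)*h^5/2 + h^4/2 + sqrt(2)*h^4 - 7*sqrt(2)*h^3 + h^3 - 9*sqrt(2)*h^2 - 11*h^2/2 - 6*h + 33*sqrt(2)*h/2 + 18*sqrt(2)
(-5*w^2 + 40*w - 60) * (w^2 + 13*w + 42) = -5*w^4 - 25*w^3 + 250*w^2 + 900*w - 2520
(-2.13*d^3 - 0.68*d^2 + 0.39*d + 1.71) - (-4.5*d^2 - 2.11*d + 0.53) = -2.13*d^3 + 3.82*d^2 + 2.5*d + 1.18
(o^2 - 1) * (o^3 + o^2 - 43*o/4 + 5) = o^5 + o^4 - 47*o^3/4 + 4*o^2 + 43*o/4 - 5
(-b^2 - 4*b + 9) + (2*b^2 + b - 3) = b^2 - 3*b + 6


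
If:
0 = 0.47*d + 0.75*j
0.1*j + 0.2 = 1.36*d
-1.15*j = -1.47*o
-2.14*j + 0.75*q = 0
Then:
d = 0.14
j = -0.09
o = -0.07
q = -0.25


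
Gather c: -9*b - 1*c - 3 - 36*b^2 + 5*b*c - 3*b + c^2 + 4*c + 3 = -36*b^2 - 12*b + c^2 + c*(5*b + 3)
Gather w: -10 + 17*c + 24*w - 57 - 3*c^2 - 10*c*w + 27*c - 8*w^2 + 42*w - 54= -3*c^2 + 44*c - 8*w^2 + w*(66 - 10*c) - 121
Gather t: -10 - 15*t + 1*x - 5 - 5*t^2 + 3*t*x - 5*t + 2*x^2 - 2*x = -5*t^2 + t*(3*x - 20) + 2*x^2 - x - 15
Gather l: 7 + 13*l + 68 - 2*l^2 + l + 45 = -2*l^2 + 14*l + 120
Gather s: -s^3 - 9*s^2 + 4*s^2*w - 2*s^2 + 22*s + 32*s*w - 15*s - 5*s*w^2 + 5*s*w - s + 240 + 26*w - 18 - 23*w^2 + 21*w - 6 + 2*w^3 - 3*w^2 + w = -s^3 + s^2*(4*w - 11) + s*(-5*w^2 + 37*w + 6) + 2*w^3 - 26*w^2 + 48*w + 216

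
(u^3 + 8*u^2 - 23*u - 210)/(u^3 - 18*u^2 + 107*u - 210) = (u^2 + 13*u + 42)/(u^2 - 13*u + 42)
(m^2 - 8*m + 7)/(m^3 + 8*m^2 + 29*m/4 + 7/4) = 4*(m^2 - 8*m + 7)/(4*m^3 + 32*m^2 + 29*m + 7)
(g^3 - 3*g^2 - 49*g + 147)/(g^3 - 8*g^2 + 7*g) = (g^2 + 4*g - 21)/(g*(g - 1))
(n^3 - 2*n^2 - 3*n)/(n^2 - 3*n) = n + 1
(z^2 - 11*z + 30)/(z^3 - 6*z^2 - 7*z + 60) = (z - 6)/(z^2 - z - 12)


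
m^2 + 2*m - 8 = (m - 2)*(m + 4)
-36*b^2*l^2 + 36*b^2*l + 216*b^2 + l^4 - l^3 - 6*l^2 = (-6*b + l)*(6*b + l)*(l - 3)*(l + 2)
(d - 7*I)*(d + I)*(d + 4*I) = d^3 - 2*I*d^2 + 31*d + 28*I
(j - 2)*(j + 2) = j^2 - 4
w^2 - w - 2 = (w - 2)*(w + 1)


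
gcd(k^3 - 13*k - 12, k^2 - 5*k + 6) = 1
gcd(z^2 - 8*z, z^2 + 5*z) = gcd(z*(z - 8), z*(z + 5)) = z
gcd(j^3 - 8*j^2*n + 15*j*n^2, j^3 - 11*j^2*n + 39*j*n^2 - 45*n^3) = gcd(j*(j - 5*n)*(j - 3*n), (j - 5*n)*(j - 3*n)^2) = j^2 - 8*j*n + 15*n^2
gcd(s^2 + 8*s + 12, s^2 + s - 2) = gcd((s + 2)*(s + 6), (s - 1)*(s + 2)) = s + 2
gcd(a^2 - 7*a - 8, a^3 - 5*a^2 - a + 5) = a + 1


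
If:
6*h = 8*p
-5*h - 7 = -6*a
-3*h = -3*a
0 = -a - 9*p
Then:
No Solution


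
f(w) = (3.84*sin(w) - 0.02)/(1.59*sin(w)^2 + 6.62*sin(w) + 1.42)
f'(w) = (-3.18*sin(w)*cos(w) - 6.62*cos(w))*(3.84*sin(w) - 0.02)/(1.59*sin(w)^2 + 6.62*sin(w) + 1.42)^2 + 3.84*cos(w)/(1.59*sin(w)^2 + 6.62*sin(w) + 1.42) = (-6.1056*sin(w)^2 + 0.063600000000001*sin(w) + 5.5852)*cos(w)/(2.5281*sin(w)^4 + 21.0516*sin(w)^3 + 48.34*sin(w)^2 + 18.8008*sin(w) + 2.0164)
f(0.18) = 0.25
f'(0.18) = 0.75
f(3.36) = -14.14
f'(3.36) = -1420.85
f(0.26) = 0.30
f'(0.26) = 0.48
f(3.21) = -0.29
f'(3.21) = -5.83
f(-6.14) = 0.22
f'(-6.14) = 0.94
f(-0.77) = 1.11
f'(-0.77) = 0.32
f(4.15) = 1.07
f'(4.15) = -0.07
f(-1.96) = 1.07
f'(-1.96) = -0.01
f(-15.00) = 1.14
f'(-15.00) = -0.46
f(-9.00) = 1.54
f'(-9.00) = -3.82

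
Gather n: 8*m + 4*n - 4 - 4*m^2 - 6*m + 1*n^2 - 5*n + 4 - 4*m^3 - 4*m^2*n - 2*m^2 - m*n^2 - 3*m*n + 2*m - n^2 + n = -4*m^3 - 6*m^2 - m*n^2 + 4*m + n*(-4*m^2 - 3*m)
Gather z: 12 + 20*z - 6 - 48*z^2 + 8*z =-48*z^2 + 28*z + 6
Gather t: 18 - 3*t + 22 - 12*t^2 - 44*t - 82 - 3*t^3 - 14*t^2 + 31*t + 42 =-3*t^3 - 26*t^2 - 16*t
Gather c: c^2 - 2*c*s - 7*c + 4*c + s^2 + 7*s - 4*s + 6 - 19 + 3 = c^2 + c*(-2*s - 3) + s^2 + 3*s - 10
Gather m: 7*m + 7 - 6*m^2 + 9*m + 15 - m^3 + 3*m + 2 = -m^3 - 6*m^2 + 19*m + 24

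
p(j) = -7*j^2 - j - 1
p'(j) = -14*j - 1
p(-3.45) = -80.87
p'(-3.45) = 47.30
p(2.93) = -64.02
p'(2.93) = -42.02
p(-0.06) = -0.97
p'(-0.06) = -0.16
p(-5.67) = -220.37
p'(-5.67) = 78.38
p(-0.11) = -0.97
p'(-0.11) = 0.54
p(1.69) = -22.68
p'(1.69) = -24.66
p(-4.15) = -117.41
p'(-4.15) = 57.10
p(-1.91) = -24.63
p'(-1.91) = 25.74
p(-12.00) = -997.00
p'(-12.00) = 167.00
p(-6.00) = -247.00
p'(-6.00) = 83.00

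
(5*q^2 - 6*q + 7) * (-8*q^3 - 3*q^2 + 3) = -40*q^5 + 33*q^4 - 38*q^3 - 6*q^2 - 18*q + 21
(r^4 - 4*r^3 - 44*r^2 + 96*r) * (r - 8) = r^5 - 12*r^4 - 12*r^3 + 448*r^2 - 768*r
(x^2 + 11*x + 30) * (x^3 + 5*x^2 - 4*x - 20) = x^5 + 16*x^4 + 81*x^3 + 86*x^2 - 340*x - 600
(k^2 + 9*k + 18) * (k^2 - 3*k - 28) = k^4 + 6*k^3 - 37*k^2 - 306*k - 504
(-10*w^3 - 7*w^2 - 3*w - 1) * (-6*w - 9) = 60*w^4 + 132*w^3 + 81*w^2 + 33*w + 9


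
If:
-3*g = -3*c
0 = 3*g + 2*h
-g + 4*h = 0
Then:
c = 0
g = 0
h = 0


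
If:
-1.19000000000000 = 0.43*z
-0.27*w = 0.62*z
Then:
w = 6.35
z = -2.77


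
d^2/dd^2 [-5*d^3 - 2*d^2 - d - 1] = -30*d - 4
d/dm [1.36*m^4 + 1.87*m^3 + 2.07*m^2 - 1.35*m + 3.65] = 5.44*m^3 + 5.61*m^2 + 4.14*m - 1.35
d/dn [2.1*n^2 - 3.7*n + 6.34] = 4.2*n - 3.7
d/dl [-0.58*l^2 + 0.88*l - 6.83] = 0.88 - 1.16*l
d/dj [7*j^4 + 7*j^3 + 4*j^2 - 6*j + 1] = 28*j^3 + 21*j^2 + 8*j - 6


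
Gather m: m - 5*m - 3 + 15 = 12 - 4*m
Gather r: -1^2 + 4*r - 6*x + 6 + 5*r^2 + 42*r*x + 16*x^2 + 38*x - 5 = 5*r^2 + r*(42*x + 4) + 16*x^2 + 32*x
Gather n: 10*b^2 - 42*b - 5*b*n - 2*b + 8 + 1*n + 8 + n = 10*b^2 - 44*b + n*(2 - 5*b) + 16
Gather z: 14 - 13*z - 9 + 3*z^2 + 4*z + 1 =3*z^2 - 9*z + 6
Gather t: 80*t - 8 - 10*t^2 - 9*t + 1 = -10*t^2 + 71*t - 7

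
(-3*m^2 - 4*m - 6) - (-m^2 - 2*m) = -2*m^2 - 2*m - 6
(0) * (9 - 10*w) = 0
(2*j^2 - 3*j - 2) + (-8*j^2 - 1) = -6*j^2 - 3*j - 3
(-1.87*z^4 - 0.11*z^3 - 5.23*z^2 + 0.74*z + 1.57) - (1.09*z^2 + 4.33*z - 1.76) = -1.87*z^4 - 0.11*z^3 - 6.32*z^2 - 3.59*z + 3.33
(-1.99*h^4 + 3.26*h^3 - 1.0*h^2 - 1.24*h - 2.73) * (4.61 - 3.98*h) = 7.9202*h^5 - 22.1487*h^4 + 19.0086*h^3 + 0.3252*h^2 + 5.149*h - 12.5853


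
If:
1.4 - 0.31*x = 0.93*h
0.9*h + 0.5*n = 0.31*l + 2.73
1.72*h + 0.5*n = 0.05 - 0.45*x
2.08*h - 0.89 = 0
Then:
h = 0.43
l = -14.47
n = -4.28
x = 3.23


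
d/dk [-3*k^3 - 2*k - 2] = -9*k^2 - 2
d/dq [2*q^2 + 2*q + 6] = 4*q + 2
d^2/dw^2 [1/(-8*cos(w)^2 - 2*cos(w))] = (16*(1 - cos(2*w))^2 - 15*cos(w) + 33*cos(2*w)/2 + 3*cos(3*w) - 99/2)/(2*(4*cos(w) + 1)^3*cos(w)^3)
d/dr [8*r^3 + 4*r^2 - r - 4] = 24*r^2 + 8*r - 1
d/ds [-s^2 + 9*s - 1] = 9 - 2*s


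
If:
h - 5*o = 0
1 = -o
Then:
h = -5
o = -1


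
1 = 1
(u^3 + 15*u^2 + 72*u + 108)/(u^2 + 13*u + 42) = (u^2 + 9*u + 18)/(u + 7)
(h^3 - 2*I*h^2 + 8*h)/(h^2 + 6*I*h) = (h^2 - 2*I*h + 8)/(h + 6*I)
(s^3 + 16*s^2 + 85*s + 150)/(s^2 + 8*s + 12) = (s^2 + 10*s + 25)/(s + 2)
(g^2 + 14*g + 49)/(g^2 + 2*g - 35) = (g + 7)/(g - 5)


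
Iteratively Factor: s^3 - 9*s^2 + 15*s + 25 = (s - 5)*(s^2 - 4*s - 5) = (s - 5)^2*(s + 1)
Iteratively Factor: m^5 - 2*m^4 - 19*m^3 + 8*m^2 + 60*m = (m - 2)*(m^4 - 19*m^2 - 30*m) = (m - 2)*(m + 2)*(m^3 - 2*m^2 - 15*m) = (m - 2)*(m + 2)*(m + 3)*(m^2 - 5*m) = (m - 5)*(m - 2)*(m + 2)*(m + 3)*(m)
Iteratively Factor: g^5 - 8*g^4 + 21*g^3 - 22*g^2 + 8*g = (g - 1)*(g^4 - 7*g^3 + 14*g^2 - 8*g) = (g - 1)^2*(g^3 - 6*g^2 + 8*g) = g*(g - 1)^2*(g^2 - 6*g + 8) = g*(g - 4)*(g - 1)^2*(g - 2)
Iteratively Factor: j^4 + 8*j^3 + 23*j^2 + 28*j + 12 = (j + 3)*(j^3 + 5*j^2 + 8*j + 4) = (j + 1)*(j + 3)*(j^2 + 4*j + 4) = (j + 1)*(j + 2)*(j + 3)*(j + 2)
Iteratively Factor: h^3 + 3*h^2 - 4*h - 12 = (h - 2)*(h^2 + 5*h + 6) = (h - 2)*(h + 2)*(h + 3)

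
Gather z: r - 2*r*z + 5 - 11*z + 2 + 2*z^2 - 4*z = r + 2*z^2 + z*(-2*r - 15) + 7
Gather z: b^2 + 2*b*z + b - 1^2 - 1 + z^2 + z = b^2 + b + z^2 + z*(2*b + 1) - 2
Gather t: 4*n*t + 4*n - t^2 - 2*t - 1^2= 4*n - t^2 + t*(4*n - 2) - 1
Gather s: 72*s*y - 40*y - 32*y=72*s*y - 72*y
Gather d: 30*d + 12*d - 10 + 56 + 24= 42*d + 70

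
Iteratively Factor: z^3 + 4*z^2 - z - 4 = (z - 1)*(z^2 + 5*z + 4) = (z - 1)*(z + 1)*(z + 4)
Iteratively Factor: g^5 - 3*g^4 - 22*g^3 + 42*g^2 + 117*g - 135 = (g - 1)*(g^4 - 2*g^3 - 24*g^2 + 18*g + 135) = (g - 1)*(g + 3)*(g^3 - 5*g^2 - 9*g + 45) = (g - 3)*(g - 1)*(g + 3)*(g^2 - 2*g - 15) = (g - 5)*(g - 3)*(g - 1)*(g + 3)*(g + 3)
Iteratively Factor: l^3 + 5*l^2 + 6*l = (l)*(l^2 + 5*l + 6) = l*(l + 2)*(l + 3)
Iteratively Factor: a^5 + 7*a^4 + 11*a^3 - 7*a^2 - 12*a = (a + 4)*(a^4 + 3*a^3 - a^2 - 3*a) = (a + 3)*(a + 4)*(a^3 - a) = (a + 1)*(a + 3)*(a + 4)*(a^2 - a) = a*(a + 1)*(a + 3)*(a + 4)*(a - 1)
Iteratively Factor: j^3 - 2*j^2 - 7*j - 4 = (j + 1)*(j^2 - 3*j - 4) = (j - 4)*(j + 1)*(j + 1)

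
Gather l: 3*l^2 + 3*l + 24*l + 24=3*l^2 + 27*l + 24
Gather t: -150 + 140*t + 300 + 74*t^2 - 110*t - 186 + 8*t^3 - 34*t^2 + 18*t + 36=8*t^3 + 40*t^2 + 48*t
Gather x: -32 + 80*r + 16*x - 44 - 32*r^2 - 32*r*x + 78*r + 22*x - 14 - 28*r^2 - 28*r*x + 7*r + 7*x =-60*r^2 + 165*r + x*(45 - 60*r) - 90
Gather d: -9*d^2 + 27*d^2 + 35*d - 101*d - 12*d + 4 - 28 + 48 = 18*d^2 - 78*d + 24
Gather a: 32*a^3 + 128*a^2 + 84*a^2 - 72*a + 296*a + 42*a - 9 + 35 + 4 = 32*a^3 + 212*a^2 + 266*a + 30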